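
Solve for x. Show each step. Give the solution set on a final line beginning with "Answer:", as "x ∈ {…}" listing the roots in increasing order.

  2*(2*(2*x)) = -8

Step 1. [2*(2*(2*x)) = -8] LHS = 2·(…); ÷2 both sides, so div: 2*(2*x) = -4.
Step 2. [2*(2*x) = -4] divide by the outer 2, so div: 2*x = -2.
Step 3. [2*x = -2] LHS = 2·(…); ÷2 both sides. So div: x = -1.

Answer: x ∈ {-1}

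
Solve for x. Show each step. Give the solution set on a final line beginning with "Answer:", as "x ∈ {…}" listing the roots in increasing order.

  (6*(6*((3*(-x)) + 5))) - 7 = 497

Step 1. [(6*(6*((3*(-x)) + 5))) - 7 = 497] -7 is outermost — add 7 both sides ⇒ sub: 6*(6*((3*(-x)) + 5)) = 504.
Step 2. [6*(6*((3*(-x)) + 5)) = 504] divide by the outer 6. So div: 6*((3*(-x)) + 5) = 84.
Step 3. [6*((3*(-x)) + 5) = 84] 6·(inner) — divide through by 6. So div: (3*(-x)) + 5 = 14.
Step 4. [(3*(-x)) + 5 = 14] subtract 5: x sits inside (… + 5). So sub: 3*(-x) = 9.
Step 5. [3*(-x) = 9] LHS = 3·(…); ÷3 both sides, so div: -x = 3.
Step 6. [-x = 3] flip signs both sides ⇒ neg: x = -3.

Answer: x ∈ {-3}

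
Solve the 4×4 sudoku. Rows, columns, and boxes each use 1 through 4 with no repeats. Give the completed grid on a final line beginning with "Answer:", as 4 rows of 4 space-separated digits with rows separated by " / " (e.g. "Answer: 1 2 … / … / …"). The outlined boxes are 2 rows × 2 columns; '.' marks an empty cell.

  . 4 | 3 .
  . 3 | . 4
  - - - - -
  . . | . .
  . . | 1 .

Step 1. [r4c2∈{2}] nothing but 2 survives at r4c2 ⇒ r4c2=2.
Step 2. [r2c3∈{2}] nothing but 2 survives at r2c3, so r2c3=2.
Step 3. [r2c1∈{1}] only 1 remains possible at r2c1 ⇒ r2c1=1.
Step 4. [r4c4∈{3}] r4c4 is down to just 3 ⇒ r4c4=3.
Step 5. [r3c1∈{3,4}] across row 3, 3 lands solely at r3c1. So r3c1=3.
Step 6. [r1c4∈{1}] only 1 remains possible at r1c4, so r1c4=1.
Step 7. [r3c4∈{2}] only 2 remains possible at r3c4, so r3c4=2.
Step 8. [r1c1∈{2}] r1c1's peers cover all but 2, so r1c1=2.
Step 9. [r3c2∈{1}] only 1 remains possible at r3c2, so r3c2=1.
Step 10. [r3c3∈{4}] nothing but 4 survives at r3c3, so r3c3=4.
Step 11. [r4c1∈{4}] r4c1 has the single candidate 4 ⇒ r4c1=4.

Answer: 2 4 3 1 / 1 3 2 4 / 3 1 4 2 / 4 2 1 3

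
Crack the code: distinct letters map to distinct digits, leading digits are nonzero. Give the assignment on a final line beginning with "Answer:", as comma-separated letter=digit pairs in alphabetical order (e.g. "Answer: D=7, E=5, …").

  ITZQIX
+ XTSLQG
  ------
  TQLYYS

Step 1. [col 1: X + G ≡ S (mod 10)] no forcing yet in column 1 (carry-in 0); S=5 is free and consistent — try it. So S=5.
Step 2. [col 1: X + G ≡ S (mod 10)] X=4 is one option consistent with column 1 (X + G ≡ S (mod 10), carry-in 0) — take it. So X=4.
Step 3. [col 1: X + G ≡ S (mod 10)] column 1: given X=4, S=5, carry-in 0, and digits 4,5 already taken and all letters distinct, X+G≡S (mod 10) forces G=1 ⇒ G=1.
Step 4. [col 2: I + Q ≡ Y (mod 10)] no forcing yet in column 2 (carry-in 0); Q=7 is free and consistent — try it, so Q=7.
Step 5. [col 2: I + Q ≡ Y (mod 10)] Y=0 is one option consistent with column 2 (I + Q ≡ Y (mod 10), carry-in 0) — take it ⇒ Y=0.
Step 6. [col 2: I + Q ≡ Y (mod 10)] in column 2 we have I+Q≡Y with carry-in 0; given Q=7, Y=0 and digits 0,1,4,5,7 already taken and all letters distinct, that pins I to 3. So I=3.
Step 7. [col 3: Q + L ≡ Y (mod 10)] column 3 reads Q+L+carry(1)=Y with Q=7, Y=0; with digits 0,1,3,4,5,7 already taken and all letters distinct, the only value for L is 2 ⇒ L=2.
Step 8. [col 4: Z + S ≡ L (mod 10)] column 4 reads Z+S+carry(1)=L with S=5, L=2; with digits 0,1,2,3,4,5,7 already taken and all letters distinct, the only value for Z is 6 ⇒ Z=6.
Step 9. [col 5: T + T ≡ Q (mod 10)] from column 5 (Q=7, carry-in 1, digits 0,1,2,3,4,5,6,7 already taken and all letters distinct): T must equal 8, so T=8.

Answer: G=1, I=3, L=2, Q=7, S=5, T=8, X=4, Y=0, Z=6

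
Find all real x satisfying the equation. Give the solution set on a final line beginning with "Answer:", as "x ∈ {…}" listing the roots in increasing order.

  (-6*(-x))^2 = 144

Step 1. [(-6*(-x))^2 = 144] 144 ≥ 0, LHS is (·)² — take ±√. So sqrt: -6*(-x) = 12 or -12.
Step 2. [-6*(-x) = 12 or -12] leading coefficient -6: divide by -6. So div: -x = -2 or 2.
Step 3. [-x = -2 or 2] leading − — multiply by −1 ⇒ neg: x = 2 or -2.

Answer: x ∈ {-2, 2}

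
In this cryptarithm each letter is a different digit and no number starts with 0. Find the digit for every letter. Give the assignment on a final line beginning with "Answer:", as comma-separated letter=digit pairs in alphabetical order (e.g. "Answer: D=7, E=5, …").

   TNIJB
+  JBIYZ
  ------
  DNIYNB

Step 1. [D] the sum has 6 digits but both addends have 5; that extra leading digit D is the final carry, namely 1, so D=1.
Step 2. [col 1: B + Z ≡ B (mod 10)] column 1: given nothing yet, carry-in 0, and digits 1 already taken and all letters distinct, B+Z≡B (mod 10) forces Z=0 ⇒ Z=0.
Step 3. [col 1: B + Z ≡ B (mod 10)] B=9 is one option consistent with column 1 (B + Z ≡ B (mod 10), carry-in 0) — take it. So B=9.
Step 4. [col 2: J + Y ≡ N (mod 10)] column 2 (J + Y ≡ N (mod 10), carry-in 0) doesn't pin J yet; pick J=8 and continue. So J=8.
Step 5. [col 2: J + Y ≡ N (mod 10)] column 2 (J + Y ≡ N (mod 10), carry-in 0) doesn't pin N yet; pick N=3 and continue ⇒ N=3.
Step 6. [col 2: J + Y ≡ N (mod 10)] column 2 reads J+Y+carry(0)=N with J=8, N=3; with digits 0,1,3,8,9 already taken and all letters distinct, the only value for Y is 5, so Y=5.
Step 7. [col 3: I + I ≡ Y (mod 10)] I=2 is one option consistent with column 3 (I + I ≡ Y (mod 10), carry-in 1) — take it, so I=2.
Step 8. [col 5: T + J ≡ N (mod 10)] column 5: given J=8, N=3, carry-in 1, and digits 0,1,2,3,5,8,9 already taken and all letters distinct, T+J≡N (mod 10) forces T=4, so T=4.

Answer: B=9, D=1, I=2, J=8, N=3, T=4, Y=5, Z=0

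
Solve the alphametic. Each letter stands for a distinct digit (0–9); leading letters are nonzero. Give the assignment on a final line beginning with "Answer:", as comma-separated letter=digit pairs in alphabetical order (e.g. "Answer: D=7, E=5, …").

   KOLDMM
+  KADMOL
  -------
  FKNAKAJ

Step 1. [F] the sum has 7 digits but both addends have 6; that extra leading digit F is the final carry, namely 1. So F=1.
Step 2. [col 1: M + L ≡ J (mod 10)] no forcing yet in column 1 (carry-in 0); J=6 is free and consistent — try it, so J=6.
Step 3. [col 1: M + L ≡ J (mod 10)] no forcing yet in column 1 (carry-in 0); M=4 is free and consistent — try it ⇒ M=4.
Step 4. [col 1: M + L ≡ J (mod 10)] column 1: given M=4, J=6, carry-in 0, and digits 1,4,6 already taken and all letters distinct, M+L≡J (mod 10) forces L=2. So L=2.
Step 5. [col 2: M + O ≡ A (mod 10)] several values work for A in column 2 (M + O ≡ A (mod 10), carry-in 0); try A=7, so A=7.
Step 6. [col 2: M + O ≡ A (mod 10)] column 2 reads M+O+carry(0)=A with M=4, A=7; with digits 1,2,4,6,7 already taken and all letters distinct, the only value for O is 3, so O=3.
Step 7. [col 3: D + M ≡ K (mod 10)] column 3: given M=4, carry-in 0, and digits 1,2,3,4,6,7 already taken and all letters distinct, D+M≡K (mod 10) forces K=9 ⇒ K=9.
Step 8. [col 3: D + M ≡ K (mod 10)] from column 3 (M=4, K=9, carry-in 0, digits 1,2,3,4,6,7,9 already taken and all letters distinct): D must equal 5 ⇒ D=5.
Step 9. [col 5: O + A ≡ N (mod 10)] column 5: given O=3, A=7, carry-in 0, and digits 1,2,3,4,5,6,7,9 already taken and all letters distinct, O+A≡N (mod 10) forces N=0. So N=0.

Answer: A=7, D=5, F=1, J=6, K=9, L=2, M=4, N=0, O=3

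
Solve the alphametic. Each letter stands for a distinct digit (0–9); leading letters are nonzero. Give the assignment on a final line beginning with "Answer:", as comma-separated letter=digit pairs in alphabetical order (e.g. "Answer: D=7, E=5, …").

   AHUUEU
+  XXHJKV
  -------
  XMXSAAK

Step 1. [X] X is the leading digit of a 7-digit sum of two 6-digit numbers; the final carry is exactly 1, so X=1.
Step 2. [col 1: U + V ≡ K (mod 10)] several values work for U in column 1 (U + V ≡ K (mod 10), carry-in 0); try U=6, so U=6.
Step 3. [col 1: U + V ≡ K (mod 10)] no forcing yet in column 1 (carry-in 0); K=3 is free and consistent — try it. So K=3.
Step 4. [col 1: U + V ≡ K (mod 10)] from column 1 (U=6, K=3, carry-in 0, digits 1,3,6 already taken and all letters distinct): V must equal 7. So V=7.
Step 5. [col 2: E + K ≡ A (mod 10)] no forcing yet in column 2 (carry-in 1); A=8 is free and consistent — try it. So A=8.
Step 6. [col 2: E + K ≡ A (mod 10)] from column 2 (K=3, A=8, carry-in 1, digits 1,3,6,7,8 already taken and all letters distinct): E must equal 4, so E=4.
Step 7. [col 3: U + J ≡ A (mod 10)] column 3: given U=6, A=8, carry-in 0, and digits 1,3,4,6,7,8 already taken and all letters distinct, U+J≡A (mod 10) forces J=2 ⇒ J=2.
Step 8. [col 4: U + H ≡ S (mod 10)] from column 4 (U=6, carry-in 0, digits 1,2,3,4,6,7,8 already taken and all letters distinct): H must equal 9, so H=9.
Step 9. [col 4: U + H ≡ S (mod 10)] in column 4 we have U+H≡S with carry-in 0; given U=6, H=9 and digits 1,2,3,4,6,7,8,9 already taken and all letters distinct, that pins S to 5. So S=5.
Step 10. [col 6: A + X ≡ M (mod 10)] column 6: given A=8, X=1, carry-in 1, and digits 1,2,3,4,5,6,7,8,9 already taken and all letters distinct, A+X≡M (mod 10) forces M=0. So M=0.

Answer: A=8, E=4, H=9, J=2, K=3, M=0, S=5, U=6, V=7, X=1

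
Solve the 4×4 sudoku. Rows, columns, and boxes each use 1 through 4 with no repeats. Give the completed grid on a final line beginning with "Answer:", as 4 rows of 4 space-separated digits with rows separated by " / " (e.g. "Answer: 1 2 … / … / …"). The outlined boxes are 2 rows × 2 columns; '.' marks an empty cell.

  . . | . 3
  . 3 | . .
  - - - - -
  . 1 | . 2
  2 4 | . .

Step 1. [r2c4∈{1,4}] r2c4 is the only open cell in col 4 admitting 4. So r2c4=4.
Step 2. [r2c1∈{1}] only 1 remains possible at r2c1 ⇒ r2c1=1.
Step 3. [r1c3∈{1,2}] r1c3 is the only open cell in row 1 admitting 1 ⇒ r1c3=1.
Step 4. [r3c1∈{3}] r3c1 has the single candidate 3. So r3c1=3.
Step 5. [r4c4∈{1}] nothing but 1 survives at r4c4, so r4c4=1.
Step 6. [r3c3∈{4}] only 4 remains possible at r3c3, so r3c3=4.
Step 7. [r1c1∈{4}] nothing but 4 survives at r1c1. So r1c1=4.
Step 8. [r2c3∈{2}] r2c3's peers cover all but 2 ⇒ r2c3=2.
Step 9. [r1c2∈{2}] r1c2 is down to just 2. So r1c2=2.
Step 10. [r4c3∈{3}] r4c3's peers cover all but 3 ⇒ r4c3=3.

Answer: 4 2 1 3 / 1 3 2 4 / 3 1 4 2 / 2 4 3 1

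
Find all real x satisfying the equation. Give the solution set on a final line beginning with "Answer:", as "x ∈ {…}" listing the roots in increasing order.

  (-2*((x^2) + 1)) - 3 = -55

Step 1. [(-2*((x^2) + 1)) - 3 = -55] -3 is outermost — add 3 both sides ⇒ sub: -2*((x^2) + 1) = -52.
Step 2. [-2*((x^2) + 1) = -52] leading coefficient -2: divide by -2, so div: (x^2) + 1 = 26.
Step 3. [(x^2) + 1 = 26] subtract 1: x sits inside (… + 1). So sub: x^2 = 25.
Step 4. [x^2 = 25] √ both sides: 25 ≥ 0 gives two branches. So sqrt: x = 5 or -5.

Answer: x ∈ {-5, 5}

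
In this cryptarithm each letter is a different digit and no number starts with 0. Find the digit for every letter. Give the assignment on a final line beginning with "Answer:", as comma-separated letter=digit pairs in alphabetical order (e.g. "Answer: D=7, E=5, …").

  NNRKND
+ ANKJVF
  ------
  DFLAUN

Step 1. [col 1: D + F ≡ N (mod 10)] column 1 (D + F ≡ N (mod 10), carry-in 0) doesn't pin F yet; pick F=9 and continue. So F=9.
Step 2. [col 1: D + F ≡ N (mod 10)] several values work for D in column 1 (D + F ≡ N (mod 10), carry-in 0); try D=5. So D=5.
Step 3. [col 1: D + F ≡ N (mod 10)] from column 1 (D=5, F=9, carry-in 0, digits 5,9 already taken and all letters distinct): N must equal 4, so N=4.
Step 4. [col 2: N + V ≡ U (mod 10)] column 2 (N + V ≡ U (mod 10), carry-in 1) doesn't pin U yet; pick U=7 and continue, so U=7.
Step 5. [col 2: N + V ≡ U (mod 10)] column 2 reads N+V+carry(1)=U with N=4, U=7; with digits 4,5,7,9 already taken and all letters distinct, the only value for V is 2 ⇒ V=2.
Step 6. [col 3: K + J ≡ A (mod 10)] column 3: given nothing yet, carry-in 0, and digits 2,4,5,7,9 already taken and all letters distinct, K+J≡A (mod 10) forces A=1. So A=1.
Step 7. [col 3: K + J ≡ A (mod 10)] no forcing yet in column 3 (carry-in 0); J=8 is free and consistent — try it ⇒ J=8.
Step 8. [col 3: K + J ≡ A (mod 10)] column 3: given J=8, A=1, carry-in 0, and digits 1,2,4,5,7,8,9 already taken and all letters distinct, K+J≡A (mod 10) forces K=3 ⇒ K=3.
Step 9. [col 4: R + K ≡ L (mod 10)] column 4 reads R+K+carry(1)=L with K=3; with digits 1,2,3,4,5,7,8,9 already taken and all letters distinct, the only value for R is 6 ⇒ R=6.
Step 10. [col 4: R + K ≡ L (mod 10)] column 4 reads R+K+carry(1)=L with R=6, K=3; with digits 1,2,3,4,5,6,7,8,9 already taken and all letters distinct, the only value for L is 0. So L=0.

Answer: A=1, D=5, F=9, J=8, K=3, L=0, N=4, R=6, U=7, V=2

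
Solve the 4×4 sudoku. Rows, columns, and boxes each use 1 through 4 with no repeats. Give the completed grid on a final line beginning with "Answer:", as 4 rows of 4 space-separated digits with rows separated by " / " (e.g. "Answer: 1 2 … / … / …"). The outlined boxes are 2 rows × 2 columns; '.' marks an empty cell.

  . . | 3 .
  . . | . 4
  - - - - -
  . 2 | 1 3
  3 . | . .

Step 1. [r4c2∈{1,4}] in row 4, 1 fits only at r4c2. So r4c2=1.
Step 2. [r2c3∈{2}] r2c3 is down to just 2 ⇒ r2c3=2.
Step 3. [r1c1∈{1,2,4}] row 1 places 2 nowhere but r1c1, so r1c1=2.
Step 4. [r1c2∈{4}] only 4 remains possible at r1c2, so r1c2=4.
Step 5. [r2c2∈{3}] only 3 remains possible at r2c2 ⇒ r2c2=3.
Step 6. [r3c1∈{4}] r3c1's peers cover all but 4 ⇒ r3c1=4.
Step 7. [r4c4∈{2}] nothing but 2 survives at r4c4, so r4c4=2.
Step 8. [r2c1∈{1}] r2c1's peers cover all but 1 ⇒ r2c1=1.
Step 9. [r1c4∈{1}] nothing but 1 survives at r1c4, so r1c4=1.
Step 10. [r4c3∈{4}] r4c3 is down to just 4. So r4c3=4.

Answer: 2 4 3 1 / 1 3 2 4 / 4 2 1 3 / 3 1 4 2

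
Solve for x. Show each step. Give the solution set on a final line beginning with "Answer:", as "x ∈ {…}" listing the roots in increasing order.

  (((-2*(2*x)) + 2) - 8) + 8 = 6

Step 1. [(((-2*(2*x)) + 2) - 8) + 8 = 6] subtract 8: x sits inside (… + 8) ⇒ sub: ((-2*(2*x)) + 2) - 8 = -2.
Step 2. [((-2*(2*x)) + 2) - 8 = -2] peel the -8: add 8 from each side. So sub: (-2*(2*x)) + 2 = 6.
Step 3. [(-2*(2*x)) + 2 = 6] peel the +2: subtract 2 from each side, so sub: -2*(2*x) = 4.
Step 4. [-2*(2*x) = 4] divide by the outer -2. So div: 2*x = -2.
Step 5. [2*x = -2] LHS = 2·(…); ÷2 both sides, so div: x = -1.

Answer: x ∈ {-1}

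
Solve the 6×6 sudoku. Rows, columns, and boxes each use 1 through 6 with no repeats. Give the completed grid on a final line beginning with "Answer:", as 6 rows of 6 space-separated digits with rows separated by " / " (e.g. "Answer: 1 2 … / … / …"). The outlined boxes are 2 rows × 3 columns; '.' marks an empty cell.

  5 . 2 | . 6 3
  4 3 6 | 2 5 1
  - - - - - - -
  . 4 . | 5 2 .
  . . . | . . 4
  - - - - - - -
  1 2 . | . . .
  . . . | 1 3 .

Step 1. [r5c3∈{3,4,5}] across row 5, 3 lands solely at r5c3 ⇒ r5c3=3.
Step 2. [r3c6∈{6}] r3c6 has the single candidate 6, so r3c6=6.
Step 3. [r4c1∈{2,3,6}] r4c1 is the only open cell in row 4 admitting 2, so r4c1=2.
Step 4. [r4c2∈{1,5,6}] r4c2 is the only open cell in row 4 admitting 6, so r4c2=6.
Step 5. [r4c3∈{1,5}] 5 has one home in row 4: r4c3. So r4c3=5.
Step 6. [r6c2∈{5}] r6c2's peers cover all but 5 ⇒ r6c2=5.
Step 7. [r5c4∈{4,6}] r5c4 is the only open cell in row 5 admitting 6. So r5c4=6.
Step 8. [r4c5∈{1}] r4c5's peers cover all but 1. So r4c5=1.
Step 9. [r5c6∈{5}] nothing but 5 survives at r5c6. So r5c6=5.
Step 10. [r1c2∈{1}] r1c2 is down to just 1, so r1c2=1.
Step 11. [r6c3∈{4}] r6c3 is down to just 4 ⇒ r6c3=4.
Step 12. [r6c1∈{6}] r6c1 has the single candidate 6 ⇒ r6c1=6.
Step 13. [r5c5∈{4}] nothing but 4 survives at r5c5. So r5c5=4.
Step 14. [r6c6∈{2}] r6c6's peers cover all but 2 ⇒ r6c6=2.
Step 15. [r4c4∈{3}] r4c4's peers cover all but 3 ⇒ r4c4=3.
Step 16. [r3c1∈{3}] r3c1 has the single candidate 3. So r3c1=3.
Step 17. [r3c3∈{1}] r3c3 is down to just 1. So r3c3=1.
Step 18. [r1c4∈{4}] nothing but 4 survives at r1c4. So r1c4=4.

Answer: 5 1 2 4 6 3 / 4 3 6 2 5 1 / 3 4 1 5 2 6 / 2 6 5 3 1 4 / 1 2 3 6 4 5 / 6 5 4 1 3 2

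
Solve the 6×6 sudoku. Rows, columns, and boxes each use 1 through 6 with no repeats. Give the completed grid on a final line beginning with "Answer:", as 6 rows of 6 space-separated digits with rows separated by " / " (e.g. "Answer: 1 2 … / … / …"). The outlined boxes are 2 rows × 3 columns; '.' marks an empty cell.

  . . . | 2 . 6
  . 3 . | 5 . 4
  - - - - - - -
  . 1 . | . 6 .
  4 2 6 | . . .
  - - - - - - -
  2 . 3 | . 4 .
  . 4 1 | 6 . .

Step 1. [r6c1∈{5}] r6c1 has the single candidate 5, so r6c1=5.
Step 2. [r4c5∈{1,3,5}] r4c5 is the only open cell in col 5 admitting 5 ⇒ r4c5=5.
Step 3. [r3c1∈{3}] r3c1 has the single candidate 3 ⇒ r3c1=3.
Step 4. [r1c1∈{1}] r1c1's peers cover all but 1, so r1c1=1.
Step 5. [r5c4∈{1}] r5c4 has the single candidate 1. So r5c4=1.
Step 6. [r6c5∈{2,3}] in col 5, 2 fits only at r6c5 ⇒ r6c5=2.
Step 7. [r4c4∈{3}] r4c4's peers cover all but 3. So r4c4=3.
Step 8. [r1c3∈{4,5}] row 1 places 4 nowhere but r1c3 ⇒ r1c3=4.
Step 9. [r2c3∈{2}] only 2 remains possible at r2c3, so r2c3=2.
Step 10. [r3c3∈{5}] r3c3's peers cover all but 5, so r3c3=5.
Step 11. [r4c6∈{1}] r4c6 has the single candidate 1. So r4c6=1.
Step 12. [r6c6∈{3}] nothing but 3 survives at r6c6, so r6c6=3.
Step 13. [r3c6∈{2}] r3c6 is down to just 2, so r3c6=2.
Step 14. [r2c1∈{6}] r2c1 is down to just 6. So r2c1=6.
Step 15. [r1c5∈{3}] nothing but 3 survives at r1c5. So r1c5=3.
Step 16. [r1c2∈{5}] r1c2 has the single candidate 5. So r1c2=5.
Step 17. [r3c4∈{4}] nothing but 4 survives at r3c4, so r3c4=4.
Step 18. [r5c2∈{6}] only 6 remains possible at r5c2. So r5c2=6.
Step 19. [r5c6∈{5}] only 5 remains possible at r5c6, so r5c6=5.
Step 20. [r2c5∈{1}] r2c5 is down to just 1 ⇒ r2c5=1.

Answer: 1 5 4 2 3 6 / 6 3 2 5 1 4 / 3 1 5 4 6 2 / 4 2 6 3 5 1 / 2 6 3 1 4 5 / 5 4 1 6 2 3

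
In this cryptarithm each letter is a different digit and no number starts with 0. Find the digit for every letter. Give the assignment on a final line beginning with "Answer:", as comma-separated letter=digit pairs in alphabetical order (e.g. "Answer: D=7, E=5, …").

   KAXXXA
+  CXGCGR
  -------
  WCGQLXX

Step 1. [W] adding two 6-digit numbers gives at most 6+1 digits, and here it does — W is that final carry and must be 1, so W=1.
Step 2. [col 1: A + R ≡ X (mod 10)] X=7 is one option consistent with column 1 (A + R ≡ X (mod 10), carry-in 0) — take it ⇒ X=7.
Step 3. [col 1: A + R ≡ X (mod 10)] several values work for R in column 1 (A + R ≡ X (mod 10), carry-in 0); try R=4 ⇒ R=4.
Step 4. [col 1: A + R ≡ X (mod 10)] from column 1 (R=4, X=7, carry-in 0, digits 1,4,7 already taken and all letters distinct): A must equal 3, so A=3.
Step 5. [col 2: X + G ≡ X (mod 10)] from column 2 (X=7, carry-in 0, digits 1,3,4,7 already taken and all letters distinct): G must equal 0. So G=0.
Step 6. [col 3: X + C ≡ L (mod 10)] several values work for L in column 3 (X + C ≡ L (mod 10), carry-in 0); try L=2, so L=2.
Step 7. [col 3: X + C ≡ L (mod 10)] from column 3 (X=7, L=2, carry-in 0, digits 0,1,2,3,4,7 already taken and all letters distinct): C must equal 5. So C=5.
Step 8. [col 4: X + G ≡ Q (mod 10)] in column 4 we have X+G≡Q with carry-in 1; given X=7, G=0 and digits 0,1,2,3,4,5,7 already taken and all letters distinct, that pins Q to 8, so Q=8.
Step 9. [col 6: K + C ≡ C (mod 10)] column 6: given C=5, carry-in 1, and digits 0,1,2,3,4,5,7,8 already taken and all letters distinct, K+C≡C (mod 10) forces K=9, so K=9.

Answer: A=3, C=5, G=0, K=9, L=2, Q=8, R=4, W=1, X=7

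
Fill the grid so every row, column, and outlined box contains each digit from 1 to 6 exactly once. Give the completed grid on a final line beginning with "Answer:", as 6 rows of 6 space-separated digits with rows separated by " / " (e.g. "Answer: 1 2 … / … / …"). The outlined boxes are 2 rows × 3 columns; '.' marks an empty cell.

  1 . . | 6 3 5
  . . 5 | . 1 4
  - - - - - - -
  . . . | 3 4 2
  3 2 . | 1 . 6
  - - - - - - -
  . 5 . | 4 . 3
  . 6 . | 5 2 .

Step 1. [r1c3∈{2,4}] across row 1, 2 lands solely at r1c3 ⇒ r1c3=2.
Step 2. [r6c3∈{1,3,4}] in row 6, 3 fits only at r6c3 ⇒ r6c3=3.
Step 3. [r3c3∈{1,6}] 6 has one home in col 3: r3c3, so r3c3=6.
Step 4. [r5c5∈{6}] r5c5's peers cover all but 6. So r5c5=6.
Step 5. [r6c1∈{4}] nothing but 4 survives at r6c1 ⇒ r6c1=4.
Step 6. [r6c6∈{1}] nothing but 1 survives at r6c6. So r6c6=1.
Step 7. [r4c5∈{5}] r4c5 has the single candidate 5. So r4c5=5.
Step 8. [r2c1∈{6}] only 6 remains possible at r2c1, so r2c1=6.
Step 9. [r3c2∈{1}] nothing but 1 survives at r3c2. So r3c2=1.
Step 10. [r5c3∈{1}] only 1 remains possible at r5c3 ⇒ r5c3=1.
Step 11. [r3c1∈{5}] r3c1 is down to just 5 ⇒ r3c1=5.
Step 12. [r1c2∈{4}] only 4 remains possible at r1c2 ⇒ r1c2=4.
Step 13. [r5c1∈{2}] r5c1's peers cover all but 2 ⇒ r5c1=2.
Step 14. [r2c2∈{3}] nothing but 3 survives at r2c2, so r2c2=3.
Step 15. [r2c4∈{2}] nothing but 2 survives at r2c4, so r2c4=2.
Step 16. [r4c3∈{4}] nothing but 4 survives at r4c3, so r4c3=4.

Answer: 1 4 2 6 3 5 / 6 3 5 2 1 4 / 5 1 6 3 4 2 / 3 2 4 1 5 6 / 2 5 1 4 6 3 / 4 6 3 5 2 1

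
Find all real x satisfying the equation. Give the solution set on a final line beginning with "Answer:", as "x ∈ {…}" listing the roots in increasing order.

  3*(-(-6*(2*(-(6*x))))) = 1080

Step 1. [3*(-(-6*(2*(-(6*x))))) = 1080] divide by the outer 3 ⇒ div: -(-6*(2*(-(6*x)))) = 360.
Step 2. [-(-6*(2*(-(6*x)))) = 360] leading − — multiply by −1. So neg: -6*(2*(-(6*x))) = -360.
Step 3. [-6*(2*(-(6*x))) = -360] divide by the outer -6, so div: 2*(-(6*x)) = 60.
Step 4. [2*(-(6*x)) = 60] divide by the outer 2, so div: -(6*x) = 30.
Step 5. [-(6*x) = 30] LHS negated; negate both sides, so neg: 6*x = -30.
Step 6. [6*x = -30] 6·(inner) — divide through by 6 ⇒ div: x = -5.

Answer: x ∈ {-5}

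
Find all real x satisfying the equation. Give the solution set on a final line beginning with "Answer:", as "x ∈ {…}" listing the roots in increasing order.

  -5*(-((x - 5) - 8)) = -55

Step 1. [-5*(-((x - 5) - 8)) = -55] -5·(inner) — divide through by -5 ⇒ div: -((x - 5) - 8) = 11.
Step 2. [-((x - 5) - 8) = 11] leading − — multiply by −1 ⇒ neg: (x - 5) - 8 = -11.
Step 3. [(x - 5) - 8 = -11] add 8: x sits inside (… - 8). So sub: x - 5 = -3.
Step 4. [x - 5 = -3] 5 comes off first (add 5). So sub: x = 2.

Answer: x ∈ {2}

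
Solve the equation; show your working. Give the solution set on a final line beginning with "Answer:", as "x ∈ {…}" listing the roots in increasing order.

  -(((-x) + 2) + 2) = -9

Step 1. [-(((-x) + 2) + 2) = -9] leading − — multiply by −1 ⇒ neg: ((-x) + 2) + 2 = 9.
Step 2. [((-x) + 2) + 2 = 9] 2 comes off first (subtract 2). So sub: (-x) + 2 = 7.
Step 3. [(-x) + 2 = 7] the outer +2 inverts by subtracting 2, so sub: -x = 5.
Step 4. [-x = 5] LHS negated; negate both sides ⇒ neg: x = -5.

Answer: x ∈ {-5}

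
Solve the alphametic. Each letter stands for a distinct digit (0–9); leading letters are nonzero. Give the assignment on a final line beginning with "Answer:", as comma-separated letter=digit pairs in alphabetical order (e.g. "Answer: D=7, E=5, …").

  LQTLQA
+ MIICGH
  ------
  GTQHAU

Step 1. [col 1: A + H ≡ U (mod 10)] several values work for A in column 1 (A + H ≡ U (mod 10), carry-in 0); try A=9. So A=9.
Step 2. [col 1: A + H ≡ U (mod 10)] H=3 is one option consistent with column 1 (A + H ≡ U (mod 10), carry-in 0) — take it. So H=3.
Step 3. [col 1: A + H ≡ U (mod 10)] from column 1 (A=9, H=3, carry-in 0, digits 3,9 already taken and all letters distinct): U must equal 2. So U=2.
Step 4. [col 2: Q + G ≡ A (mod 10)] no forcing yet in column 2 (carry-in 1); Q=0 is free and consistent — try it ⇒ Q=0.
Step 5. [col 2: Q + G ≡ A (mod 10)] in column 2 we have Q+G≡A with carry-in 1; given Q=0, A=9 and digits 0,2,3,9 already taken and all letters distinct, that pins G to 8 ⇒ G=8.
Step 6. [col 3: L + C ≡ H (mod 10)] L=7 is one option consistent with column 3 (L + C ≡ H (mod 10), carry-in 0) — take it ⇒ L=7.
Step 7. [col 3: L + C ≡ H (mod 10)] in column 3 we have L+C≡H with carry-in 0; given L=7, H=3 and digits 0,2,3,7,8,9 already taken and all letters distinct, that pins C to 6. So C=6.
Step 8. [col 4: T + I ≡ Q (mod 10)] no forcing yet in column 4 (carry-in 1); I=4 is free and consistent — try it, so I=4.
Step 9. [col 4: T + I ≡ Q (mod 10)] from column 4 (I=4, Q=0, carry-in 1, digits 0,2,3,4,6,7,8,9 already taken and all letters distinct): T must equal 5 ⇒ T=5.
Step 10. [col 6: L + M ≡ G (mod 10)] in column 6 we have L+M≡G with carry-in 0; given L=7, G=8 and digits 0,2,3,4,5,6,7,8,9 already taken and all letters distinct, that pins M to 1. So M=1.

Answer: A=9, C=6, G=8, H=3, I=4, L=7, M=1, Q=0, T=5, U=2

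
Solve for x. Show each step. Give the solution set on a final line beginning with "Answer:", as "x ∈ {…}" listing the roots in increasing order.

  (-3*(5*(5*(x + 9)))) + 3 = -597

Step 1. [(-3*(5*(5*(x + 9)))) + 3 = -597] peel the +3: subtract 3 from each side ⇒ sub: -3*(5*(5*(x + 9))) = -600.
Step 2. [-3*(5*(5*(x + 9))) = -600] LHS = -3·(…); ÷-3 both sides, so div: 5*(5*(x + 9)) = 200.
Step 3. [5*(5*(x + 9)) = 200] LHS = 5·(…); ÷5 both sides. So div: 5*(x + 9) = 40.
Step 4. [5*(x + 9) = 40] 5 out front; divide by 5 ⇒ div: x + 9 = 8.
Step 5. [x + 9 = 8] the outer +9 inverts by subtracting 9 ⇒ sub: x = -1.

Answer: x ∈ {-1}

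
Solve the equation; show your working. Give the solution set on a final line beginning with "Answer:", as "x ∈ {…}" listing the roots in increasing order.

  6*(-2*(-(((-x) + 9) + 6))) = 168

Step 1. [6*(-2*(-(((-x) + 9) + 6))) = 168] leading coefficient 6: divide by 6. So div: -2*(-(((-x) + 9) + 6)) = 28.
Step 2. [-2*(-(((-x) + 9) + 6)) = 28] -2·(inner) — divide through by -2. So div: -(((-x) + 9) + 6) = -14.
Step 3. [-(((-x) + 9) + 6) = -14] LHS negated; negate both sides, so neg: ((-x) + 9) + 6 = 14.
Step 4. [((-x) + 9) + 6 = 14] the outer +6 inverts by subtracting 6 ⇒ sub: (-x) + 9 = 8.
Step 5. [(-x) + 9 = 8] 9 comes off first (subtract 9) ⇒ sub: -x = -1.
Step 6. [-x = -1] flip signs both sides ⇒ neg: x = 1.

Answer: x ∈ {1}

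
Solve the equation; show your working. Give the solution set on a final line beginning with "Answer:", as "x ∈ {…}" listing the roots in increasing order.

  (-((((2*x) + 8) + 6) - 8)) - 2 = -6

Step 1. [(-((((2*x) + 8) + 6) - 8)) - 2 = -6] peel the -2: add 2 from each side. So sub: -((((2*x) + 8) + 6) - 8) = -4.
Step 2. [-((((2*x) + 8) + 6) - 8) = -4] LHS negated; negate both sides. So neg: (((2*x) + 8) + 6) - 8 = 4.
Step 3. [(((2*x) + 8) + 6) - 8 = 4] -8 is outermost — add 8 both sides, so sub: ((2*x) + 8) + 6 = 12.
Step 4. [((2*x) + 8) + 6 = 12] 6 comes off first (subtract 6). So sub: (2*x) + 8 = 6.
Step 5. [(2*x) + 8 = 6] 8 comes off first (subtract 8) ⇒ sub: 2*x = -2.
Step 6. [2*x = -2] LHS = 2·(…); ÷2 both sides, so div: x = -1.

Answer: x ∈ {-1}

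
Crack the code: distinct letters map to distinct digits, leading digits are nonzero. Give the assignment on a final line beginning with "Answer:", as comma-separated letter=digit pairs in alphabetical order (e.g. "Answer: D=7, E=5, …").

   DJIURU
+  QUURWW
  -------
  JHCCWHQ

Step 1. [col 1: U + W ≡ Q (mod 10)] column 1 (U + W ≡ Q (mod 10), carry-in 0) doesn't pin Q yet; pick Q=9 and continue, so Q=9.
Step 2. [J] J is the leading digit of a 7-digit sum of two 6-digit numbers; the final carry is exactly 1. So J=1.
Step 3. [col 1: U + W ≡ Q (mod 10)] U=5 is one option consistent with column 1 (U + W ≡ Q (mod 10), carry-in 0) — take it ⇒ U=5.
Step 4. [col 1: U + W ≡ Q (mod 10)] in column 1 we have U+W≡Q with carry-in 0; given U=5, Q=9 and digits 1,5,9 already taken and all letters distinct, that pins W to 4, so W=4.
Step 5. [col 2: R + W ≡ H (mod 10)] R=8 is one option consistent with column 2 (R + W ≡ H (mod 10), carry-in 0) — take it ⇒ R=8.
Step 6. [col 2: R + W ≡ H (mod 10)] from column 2 (R=8, W=4, carry-in 0, digits 1,4,5,8,9 already taken and all letters distinct): H must equal 2 ⇒ H=2.
Step 7. [col 4: I + U ≡ C (mod 10)] no forcing yet in column 4 (carry-in 1); C=6 is free and consistent — try it, so C=6.
Step 8. [col 4: I + U ≡ C (mod 10)] from column 4 (U=5, C=6, carry-in 1, digits 1,2,4,5,6,8,9 already taken and all letters distinct): I must equal 0 ⇒ I=0.
Step 9. [col 6: D + Q ≡ H (mod 10)] column 6: given Q=9, H=2, carry-in 0, and digits 0,1,2,4,5,6,8,9 already taken and all letters distinct, D+Q≡H (mod 10) forces D=3, so D=3.

Answer: C=6, D=3, H=2, I=0, J=1, Q=9, R=8, U=5, W=4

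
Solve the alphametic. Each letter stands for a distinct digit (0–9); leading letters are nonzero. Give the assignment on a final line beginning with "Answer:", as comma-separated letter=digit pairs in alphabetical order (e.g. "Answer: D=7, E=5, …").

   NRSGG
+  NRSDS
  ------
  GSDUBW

Step 1. [col 1: G + S ≡ W (mod 10)] column 1 (G + S ≡ W (mod 10), carry-in 0) doesn't pin S yet; pick S=6 and continue ⇒ S=6.
Step 2. [col 1: G + S ≡ W (mod 10)] several values work for W in column 1 (G + S ≡ W (mod 10), carry-in 0); try W=7, so W=7.
Step 3. [col 1: G + S ≡ W (mod 10)] in column 1 we have G+S≡W with carry-in 0; given S=6, W=7 and digits 6,7 already taken and all letters distinct, that pins G to 1 ⇒ G=1.
Step 4. [col 2: G + D ≡ B (mod 10)] column 2 (G + D ≡ B (mod 10), carry-in 0) doesn't pin B yet; pick B=0 and continue. So B=0.
Step 5. [col 2: G + D ≡ B (mod 10)] column 2: given G=1, B=0, carry-in 0, and digits 0,1,6,7 already taken and all letters distinct, G+D≡B (mod 10) forces D=9, so D=9.
Step 6. [col 3: S + S ≡ U (mod 10)] from column 3 (S=6, carry-in 1, digits 0,1,6,7,9 already taken and all letters distinct): U must equal 3 ⇒ U=3.
Step 7. [col 4: R + R ≡ D (mod 10)] in column 4 we have R+R≡D with carry-in 1; given D=9 and digits 0,1,3,6,7,9 already taken and all letters distinct, that pins R to 4, so R=4.
Step 8. [col 5: N + N ≡ S (mod 10)] column 5 reads N+N+carry(0)=S with S=6; with digits 0,1,3,4,6,7,9 already taken and all letters distinct, the only value for N is 8. So N=8.

Answer: B=0, D=9, G=1, N=8, R=4, S=6, U=3, W=7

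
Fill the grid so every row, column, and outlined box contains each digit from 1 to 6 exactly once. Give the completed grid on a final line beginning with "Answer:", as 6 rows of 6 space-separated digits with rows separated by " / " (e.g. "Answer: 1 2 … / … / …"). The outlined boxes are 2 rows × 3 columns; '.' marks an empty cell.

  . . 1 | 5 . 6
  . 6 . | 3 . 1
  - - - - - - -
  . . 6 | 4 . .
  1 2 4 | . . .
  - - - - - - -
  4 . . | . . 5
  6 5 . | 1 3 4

Step 1. [r3c2∈{3}] r3c2 has the single candidate 3 ⇒ r3c2=3.
Step 2. [r5c4∈{2,6}] r5c4 is the only open cell in col 4 admitting 2 ⇒ r5c4=2.
Step 3. [r4c5∈{5,6}] in row 4, 5 fits only at r4c5 ⇒ r4c5=5.
Step 4. [r2c3∈{2,5}] r2c3 is the only open cell in col 3 admitting 5, so r2c3=5.
Step 5. [r2c5∈{2,4}] across row 2, 4 lands solely at r2c5, so r2c5=4.
Step 6. [r1c5∈{2}] r1c5 has the single candidate 2 ⇒ r1c5=2.
Step 7. [r1c2∈{4}] nothing but 4 survives at r1c2 ⇒ r1c2=4.
Step 8. [r6c3∈{2}] r6c3's peers cover all but 2 ⇒ r6c3=2.
Step 9. [r4c4∈{6}] nothing but 6 survives at r4c4. So r4c4=6.
Step 10. [r2c1∈{2}] r2c1 is down to just 2 ⇒ r2c1=2.
Step 11. [r5c2∈{1}] nothing but 1 survives at r5c2. So r5c2=1.
Step 12. [r5c5∈{6}] only 6 remains possible at r5c5. So r5c5=6.
Step 13. [r3c5∈{1}] r3c5 has the single candidate 1. So r3c5=1.
Step 14. [r3c1∈{5}] r3c1 is down to just 5. So r3c1=5.
Step 15. [r1c1∈{3}] only 3 remains possible at r1c1, so r1c1=3.
Step 16. [r3c6∈{2}] r3c6 is down to just 2, so r3c6=2.
Step 17. [r4c6∈{3}] nothing but 3 survives at r4c6 ⇒ r4c6=3.
Step 18. [r5c3∈{3}] r5c3 has the single candidate 3, so r5c3=3.

Answer: 3 4 1 5 2 6 / 2 6 5 3 4 1 / 5 3 6 4 1 2 / 1 2 4 6 5 3 / 4 1 3 2 6 5 / 6 5 2 1 3 4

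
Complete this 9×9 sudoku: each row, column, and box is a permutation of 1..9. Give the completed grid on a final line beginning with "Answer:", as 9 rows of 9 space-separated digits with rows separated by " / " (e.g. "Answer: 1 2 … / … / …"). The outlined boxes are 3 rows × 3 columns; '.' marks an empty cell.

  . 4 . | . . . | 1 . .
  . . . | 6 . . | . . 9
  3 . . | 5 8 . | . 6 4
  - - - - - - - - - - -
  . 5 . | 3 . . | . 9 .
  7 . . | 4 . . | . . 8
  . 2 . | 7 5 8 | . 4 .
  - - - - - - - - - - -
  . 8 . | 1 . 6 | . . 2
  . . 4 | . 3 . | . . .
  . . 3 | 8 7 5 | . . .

Step 1. [r9c1∈{1,2,6,9}] row 9 places 2 nowhere but r9c1. So r9c1=2.
Step 2. [r5c2∈{1,3,6,9}] across col 2, 3 lands solely at r5c2. So r5c2=3.
Step 3. [r2c6∈{1,2,3,4,7}] r2c6 is the only open cell in col 6 admitting 4, so r2c6=4.
Step 4. [r1c6∈{2,3,7,9}] 3 has one home in col 6: r1c6, so r1c6=3.
Step 5. [r3c6∈{1,2,7,9}] 7 has one home in col 6: r3c6 ⇒ r3c6=7.
Step 6. [r2c5∈{1,2}] in box 2, 1 fits only at r2c5. So r2c5=1.
Step 7. [r3c7∈{2}] only 2 remains possible at r3c7 ⇒ r3c7=2.
Step 8. [r9c8∈{1}] nothing but 1 survives at r9c8, so r9c8=1.
Step 9. [r9c9∈{6}] r9c9's peers cover all but 6. So r9c9=6.
Step 10. [r9c2∈{9}] nothing but 9 survives at r9c2 ⇒ r9c2=9.
Step 11. [r7c1∈{5}] r7c1 is down to just 5, so r7c1=5.
Step 12. [r2c1∈{8}] r2c1 has the single candidate 8, so r2c1=8.
Step 13. [r3c3∈{1,9}] r3c3 is the only open cell in row 3 admitting 9, so r3c3=9.
Step 14. [r7c3∈{7}] r7c3 has the single candidate 7. So r7c3=7.
Step 15. [r8c7∈{5,7,8,9}] 8 has one home in col 7: r8c7 ⇒ r8c7=8.
Step 16. [r1c1∈{6}] r1c1 is down to just 6, so r1c1=6.
Step 17. [r8c1∈{1}] r8c1's peers cover all but 1 ⇒ r8c1=1.
Step 18. [r5c8∈{2,5}] r5c8 is the only open cell in col 8 admitting 2. So r5c8=2.
Step 19. [r7c7∈{3,4,9}] r7c7 is the only open cell in col 7 admitting 9. So r7c7=9.
Step 20. [r1c8∈{5,7,8}] across row 1, 8 lands solely at r1c8. So r1c8=8.
Step 21. [r1c9∈{5,7}] 7 has one home in row 1: r1c9 ⇒ r1c9=7.
Step 22. [r4c9∈{1}] r4c9 has the single candidate 1 ⇒ r4c9=1.
Step 23. [r1c3∈{2,5}] row 1 places 5 nowhere but r1c3, so r1c3=5.
Step 24. [r4c6∈{2}] nothing but 2 survives at r4c6. So r4c6=2.
Step 25. [r4c5∈{6}] only 6 remains possible at r4c5, so r4c5=6.
Step 26. [r1c5∈{2,9}] across col 5, 2 lands solely at r1c5. So r1c5=2.
Step 27. [r5c7∈{5,6}] in row 5, 5 fits only at r5c7. So r5c7=5.
Step 28. [r6c7∈{3,6}] 6 has one home in col 7: r6c7 ⇒ r6c7=6.
Step 29. [r5c6∈{1,9}] 1 has one home in col 6: r5c6, so r5c6=1.
Step 30. [r2c8∈{3,5}] in row 2, 5 fits only at r2c8, so r2c8=5.
Step 31. [r8c4∈{2,9}] row 8 places 2 nowhere but r8c4, so r8c4=2.
Step 32. [r8c6∈{9}] r8c6's peers cover all but 9. So r8c6=9.
Step 33. [r3c2∈{1}] r3c2 has the single candidate 1. So r3c2=1.
Step 34. [r4c3∈{8}] r4c3 has the single candidate 8 ⇒ r4c3=8.
Step 35. [r5c5∈{9}] nothing but 9 survives at r5c5 ⇒ r5c5=9.
Step 36. [r2c2∈{7}] r2c2's peers cover all but 7 ⇒ r2c2=7.
Step 37. [r8c8∈{7}] only 7 remains possible at r8c8, so r8c8=7.
Step 38. [r6c9∈{3}] nothing but 3 survives at r6c9. So r6c9=3.
Step 39. [r7c8∈{3}] r7c8 has the single candidate 3 ⇒ r7c8=3.
Step 40. [r5c3∈{6}] nothing but 6 survives at r5c3, so r5c3=6.
Step 41. [r6c1∈{9}] only 9 remains possible at r6c1 ⇒ r6c1=9.
Step 42. [r8c2∈{6}] nothing but 6 survives at r8c2, so r8c2=6.
Step 43. [r4c7∈{7}] nothing but 7 survives at r4c7 ⇒ r4c7=7.
Step 44. [r7c5∈{4}] nothing but 4 survives at r7c5, so r7c5=4.
Step 45. [r9c7∈{4}] r9c7 is down to just 4 ⇒ r9c7=4.
Step 46. [r6c3∈{1}] r6c3 is down to just 1. So r6c3=1.
Step 47. [r8c9∈{5}] r8c9's peers cover all but 5 ⇒ r8c9=5.
Step 48. [r2c3∈{2}] only 2 remains possible at r2c3 ⇒ r2c3=2.
Step 49. [r2c7∈{3}] r2c7 has the single candidate 3 ⇒ r2c7=3.
Step 50. [r1c4∈{9}] r1c4 is down to just 9 ⇒ r1c4=9.
Step 51. [r4c1∈{4}] r4c1 is down to just 4. So r4c1=4.

Answer: 6 4 5 9 2 3 1 8 7 / 8 7 2 6 1 4 3 5 9 / 3 1 9 5 8 7 2 6 4 / 4 5 8 3 6 2 7 9 1 / 7 3 6 4 9 1 5 2 8 / 9 2 1 7 5 8 6 4 3 / 5 8 7 1 4 6 9 3 2 / 1 6 4 2 3 9 8 7 5 / 2 9 3 8 7 5 4 1 6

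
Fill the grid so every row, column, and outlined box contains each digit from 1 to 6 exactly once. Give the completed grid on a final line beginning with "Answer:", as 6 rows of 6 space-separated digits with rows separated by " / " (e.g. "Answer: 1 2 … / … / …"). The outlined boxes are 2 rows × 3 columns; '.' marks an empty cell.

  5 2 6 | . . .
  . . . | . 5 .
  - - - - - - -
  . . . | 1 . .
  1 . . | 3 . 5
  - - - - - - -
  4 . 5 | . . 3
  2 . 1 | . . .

Step 1. [r3c1∈{3,6}] col 1 places 6 nowhere but r3c1, so r3c1=6.
Step 2. [r4c2∈{4}] r4c2 has the single candidate 4 ⇒ r4c2=4.
Step 3. [r1c4∈{4}] nothing but 4 survives at r1c4. So r1c4=4.
Step 4. [r4c5∈{2,6}] r4c5 is the only open cell in row 4 admitting 6, so r4c5=6.
Step 5. [r6c2∈{3,6}] r6c2 is the only open cell in row 6 admitting 3, so r6c2=3.
Step 6. [r6c5∈{4}] r6c5 is down to just 4. So r6c5=4.
Step 7. [r6c6∈{6}] only 6 remains possible at r6c6 ⇒ r6c6=6.
Step 8. [r3c5∈{2}] nothing but 2 survives at r3c5, so r3c5=2.
Step 9. [r2c6∈{1,2}] 2 has one home in col 6: r2c6 ⇒ r2c6=2.
Step 10. [r1c5∈{1,3}] row 1 places 3 nowhere but r1c5 ⇒ r1c5=3.
Step 11. [r2c3∈{3,4}] 4 has one home in row 2: r2c3, so r2c3=4.
Step 12. [r3c2∈{5}] only 5 remains possible at r3c2 ⇒ r3c2=5.
Step 13. [r5c5∈{1}] only 1 remains possible at r5c5 ⇒ r5c5=1.
Step 14. [r5c4∈{2}] r5c4 has the single candidate 2 ⇒ r5c4=2.
Step 15. [r3c3∈{3}] r3c3 is down to just 3. So r3c3=3.
Step 16. [r4c3∈{2}] r4c3 is down to just 2 ⇒ r4c3=2.
Step 17. [r1c6∈{1}] r1c6 has the single candidate 1 ⇒ r1c6=1.
Step 18. [r5c2∈{6}] r5c2's peers cover all but 6, so r5c2=6.
Step 19. [r2c2∈{1}] nothing but 1 survives at r2c2. So r2c2=1.
Step 20. [r3c6∈{4}] r3c6's peers cover all but 4 ⇒ r3c6=4.
Step 21. [r2c4∈{6}] r2c4 is down to just 6. So r2c4=6.
Step 22. [r6c4∈{5}] only 5 remains possible at r6c4 ⇒ r6c4=5.
Step 23. [r2c1∈{3}] r2c1's peers cover all but 3 ⇒ r2c1=3.

Answer: 5 2 6 4 3 1 / 3 1 4 6 5 2 / 6 5 3 1 2 4 / 1 4 2 3 6 5 / 4 6 5 2 1 3 / 2 3 1 5 4 6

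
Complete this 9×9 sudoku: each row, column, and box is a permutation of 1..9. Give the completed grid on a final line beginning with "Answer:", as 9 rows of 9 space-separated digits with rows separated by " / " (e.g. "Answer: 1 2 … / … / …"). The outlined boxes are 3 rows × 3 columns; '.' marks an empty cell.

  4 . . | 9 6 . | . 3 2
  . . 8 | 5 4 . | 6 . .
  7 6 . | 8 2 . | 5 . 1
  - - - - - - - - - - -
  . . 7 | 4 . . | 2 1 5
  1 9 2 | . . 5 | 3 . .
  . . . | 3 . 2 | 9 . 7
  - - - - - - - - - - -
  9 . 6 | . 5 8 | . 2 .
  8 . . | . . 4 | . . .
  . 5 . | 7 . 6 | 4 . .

Step 1. [r1c2∈{1}] nothing but 1 survives at r1c2 ⇒ r1c2=1.
Step 2. [r7c4∈{1}] nothing but 1 survives at r7c4. So r7c4=1.
Step 3. [r5c9∈{4,6,8}] 4 has one home in col 9: r5c9, so r5c9=4.
Step 4. [r2c9∈{9}] nothing but 9 survives at r2c9, so r2c9=9.
Step 5. [r7c7∈{7}] r7c7 is down to just 7, so r7c7=7.
Step 6. [r7c9∈{3}] r7c9 is down to just 3, so r7c9=3.
Step 7. [r9c1∈{2,3}] 2 has one home in row 9: r9c1 ⇒ r9c1=2.
Step 8. [r2c1∈{3}] nothing but 3 survives at r2c1 ⇒ r2c1=3.
Step 9. [r6c1∈{5,6}] 5 has one home in col 1: r6c1. So r6c1=5.
Step 10. [r6c8∈{6,8}] r6c8 is the only open cell in row 6 admitting 6. So r6c8=6.
Step 11. [r9c3∈{1,3}] row 9 places 1 nowhere but r9c3 ⇒ r9c3=1.
Step 12. [r9c5∈{3,9}] 3 has one home in row 9: r9c5. So r9c5=3.
Step 13. [r4c2∈{3,8}] row 4 places 3 nowhere but r4c2. So r4c2=3.
Step 14. [r4c5∈{8,9}] 8 has one home in row 4: r4c5, so r4c5=8.
Step 15. [r9c8∈{8,9}] in row 9, 9 fits only at r9c8 ⇒ r9c8=9.
Step 16. [r7c2∈{4}] r7c2 is down to just 4. So r7c2=4.
Step 17. [r1c6∈{7}] r1c6 has the single candidate 7 ⇒ r1c6=7.
Step 18. [r8c9∈{6}] r8c9's peers cover all but 6 ⇒ r8c9=6.
Step 19. [r4c1∈{6}] r4c1 is down to just 6, so r4c1=6.
Step 20. [r8c4∈{2}] r8c4 is down to just 2. So r8c4=2.
Step 21. [r8c5∈{9}] nothing but 9 survives at r8c5. So r8c5=9.
Step 22. [r6c5∈{1}] r6c5 has the single candidate 1 ⇒ r6c5=1.
Step 23. [r5c5∈{7}] nothing but 7 survives at r5c5. So r5c5=7.
Step 24. [r8c3∈{3}] nothing but 3 survives at r8c3, so r8c3=3.
Step 25. [r1c3∈{5}] r1c3 is down to just 5. So r1c3=5.
Step 26. [r2c6∈{1}] r2c6's peers cover all but 1, so r2c6=1.
Step 27. [r4c6∈{9}] nothing but 9 survives at r4c6. So r4c6=9.
Step 28. [r3c3∈{9}] only 9 remains possible at r3c3, so r3c3=9.
Step 29. [r6c2∈{8}] only 8 remains possible at r6c2, so r6c2=8.
Step 30. [r3c8∈{4}] nothing but 4 survives at r3c8, so r3c8=4.
Step 31. [r9c9∈{8}] nothing but 8 survives at r9c9 ⇒ r9c9=8.
Step 32. [r3c6∈{3}] r3c6 is down to just 3 ⇒ r3c6=3.
Step 33. [r8c2∈{7}] only 7 remains possible at r8c2. So r8c2=7.
Step 34. [r1c7∈{8}] r1c7 has the single candidate 8, so r1c7=8.
Step 35. [r8c7∈{1}] only 1 remains possible at r8c7. So r8c7=1.
Step 36. [r8c8∈{5}] r8c8 has the single candidate 5, so r8c8=5.
Step 37. [r5c8∈{8}] r5c8 has the single candidate 8. So r5c8=8.
Step 38. [r6c3∈{4}] r6c3 has the single candidate 4 ⇒ r6c3=4.
Step 39. [r5c4∈{6}] r5c4 is down to just 6. So r5c4=6.
Step 40. [r2c8∈{7}] r2c8 is down to just 7, so r2c8=7.
Step 41. [r2c2∈{2}] r2c2's peers cover all but 2 ⇒ r2c2=2.

Answer: 4 1 5 9 6 7 8 3 2 / 3 2 8 5 4 1 6 7 9 / 7 6 9 8 2 3 5 4 1 / 6 3 7 4 8 9 2 1 5 / 1 9 2 6 7 5 3 8 4 / 5 8 4 3 1 2 9 6 7 / 9 4 6 1 5 8 7 2 3 / 8 7 3 2 9 4 1 5 6 / 2 5 1 7 3 6 4 9 8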